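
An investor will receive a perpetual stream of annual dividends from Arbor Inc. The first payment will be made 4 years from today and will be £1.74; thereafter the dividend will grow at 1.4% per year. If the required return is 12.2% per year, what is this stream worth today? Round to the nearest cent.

£11.41

Value at end of year 3: C₁ / (r − g) = £1.74 / (0.122 − 0.014) = £16.1111
Discount to today: PV = £16.1111 / (1 + 0.122)^3 = £16.1111 / 1.412468 = £11.41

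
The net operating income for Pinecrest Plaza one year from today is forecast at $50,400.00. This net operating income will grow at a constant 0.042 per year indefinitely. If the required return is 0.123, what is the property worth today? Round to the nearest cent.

Growing perpetuity: P = D₁ / (r − g) = $50,400.0000 / (0.123 − 0.042) = $622,222.22

$622222.22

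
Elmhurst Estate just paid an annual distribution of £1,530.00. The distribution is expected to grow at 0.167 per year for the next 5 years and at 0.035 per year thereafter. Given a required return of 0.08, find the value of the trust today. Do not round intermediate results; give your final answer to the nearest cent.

£61548.49

D_1 = 1785.51000
D_2 = 2083.69017
D_3 = 2431.66643
D_4 = 2837.75472
D_5 = 3311.65976
Terminal value at year 5: TV = D_5×(1+g_2)/(r−g_2) = 3427.56785/0.045 = 76168.17449
P_0 = D_1/(1+r)^1 + D_2/(1+r)^2 + D_3/(1+r)^3 + D_4/(1+r)^4 + D_5/(1+r)^5 + TV/(1+r)^5
    = 1653.25000 + 1786.42847 + 1930.33521 + 2085.83444 + 2253.85999 + 51838.77971 = 61548.48781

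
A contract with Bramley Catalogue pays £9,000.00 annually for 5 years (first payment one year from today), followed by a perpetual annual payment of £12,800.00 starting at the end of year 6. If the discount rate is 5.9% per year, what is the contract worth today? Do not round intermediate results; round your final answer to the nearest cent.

PV of 5-year annuity: £9,000.00 × [1 − (1+0.059)^−5] / 0.059 = 38014.63117
Perpetuity value at year 5: £12,800.00 / 0.059 = 216949.15254
PV of perpetuity: 216949.15254 / (1+0.059)^5 = 162883.89932
Total PV = 38014.63117 + 162883.89932 = 200898.53049

£200898.53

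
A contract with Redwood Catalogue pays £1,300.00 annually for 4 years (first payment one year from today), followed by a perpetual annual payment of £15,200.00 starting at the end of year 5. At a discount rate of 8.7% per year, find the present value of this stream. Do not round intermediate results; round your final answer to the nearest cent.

PV of 4-year annuity: £1,300.00 × [1 − (1+0.087)^−4] / 0.087 = 4239.51893
Perpetuity value at year 4: £15,200.00 / 0.087 = 174712.64368
PV of perpetuity: 174712.64368 / (1+0.087)^4 = 125142.88389
Total PV = 4239.51893 + 125142.88389 = 129382.40282

£129382.40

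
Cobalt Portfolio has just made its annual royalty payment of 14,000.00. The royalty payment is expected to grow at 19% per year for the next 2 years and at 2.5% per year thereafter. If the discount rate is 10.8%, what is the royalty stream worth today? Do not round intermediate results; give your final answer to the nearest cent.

D_1 = 16660.00000
D_2 = 19825.40000
Terminal value at year 2: TV = D_2×(1+g_2)/(r−g_2) = 20321.03500/0.083 = 244831.74699
P_0 = D_1/(1+r)^1 + D_2/(1+r)^2 + TV/(1+r)^2
    = 15036.10108 + 16148.88113 + 199428.95368 = 230613.93589

230613.94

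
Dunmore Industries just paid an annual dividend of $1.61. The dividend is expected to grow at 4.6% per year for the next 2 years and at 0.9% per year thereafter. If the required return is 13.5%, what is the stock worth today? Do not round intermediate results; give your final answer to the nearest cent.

D_1 = 1.68406
D_2 = 1.76153
Terminal value at year 2: TV = D_2×(1+g_2)/(r−g_2) = 1.77738/0.126 = 14.10619
P_0 = D_1/(1+r)^1 + D_2/(1+r)^2 + TV/(1+r)^2
    = 1.48375 + 1.36741 + 10.95010 = 13.80126

$13.80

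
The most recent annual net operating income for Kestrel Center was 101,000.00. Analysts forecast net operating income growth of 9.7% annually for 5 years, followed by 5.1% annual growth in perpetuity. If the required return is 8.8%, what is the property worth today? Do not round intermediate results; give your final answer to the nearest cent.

3507257.08

D_1 = 110797.00000
D_2 = 121544.30900
D_3 = 133334.10697
D_4 = 146267.51535
D_5 = 160455.46434
Terminal value at year 5: TV = D_5×(1+g_2)/(r−g_2) = 168638.69302/0.037 = 4557802.51404
P_0 = D_1/(1+r)^1 + D_2/(1+r)^2 + D_3/(1+r)^3 + D_4/(1+r)^4 + D_5/(1+r)^5 + TV/(1+r)^5
    = 101835.47794 + 102677.86701 + 103527.22436 + 104383.60765 + 105247.07499 + 2989585.83292 = 3507257.08487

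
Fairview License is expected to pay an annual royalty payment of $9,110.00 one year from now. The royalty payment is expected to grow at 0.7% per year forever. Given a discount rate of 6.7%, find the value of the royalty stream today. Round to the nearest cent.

Growing perpetuity: P = D₁ / (r − g) = $9,110.0000 / (0.067 − 0.007) = $151,833.33

$151833.33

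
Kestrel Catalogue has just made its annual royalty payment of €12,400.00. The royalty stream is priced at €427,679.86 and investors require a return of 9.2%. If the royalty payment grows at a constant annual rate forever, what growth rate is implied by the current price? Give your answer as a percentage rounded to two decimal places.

P = D₀(1+g)/(r−g) ⇒ P(r−g) = D₀(1+g) ⇒ g(P+D₀) = P·r − D₀
g = (P·r − D₀)/(P + D₀) = (€427,679.86×0.092 − €12,400.00) / (€427,679.86 + €12,400.00) = 0.061231

6.12%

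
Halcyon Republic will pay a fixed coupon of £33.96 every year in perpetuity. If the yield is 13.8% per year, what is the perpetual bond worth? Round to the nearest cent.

£246.09

Level perpetuity: PV = C / r = £33.96 / 0.138 = £246.09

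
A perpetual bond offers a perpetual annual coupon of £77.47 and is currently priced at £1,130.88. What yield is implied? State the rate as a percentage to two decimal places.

6.85%

P = C/r ⇒ r = C/P = £77.47/£1,130.88 = 0.068504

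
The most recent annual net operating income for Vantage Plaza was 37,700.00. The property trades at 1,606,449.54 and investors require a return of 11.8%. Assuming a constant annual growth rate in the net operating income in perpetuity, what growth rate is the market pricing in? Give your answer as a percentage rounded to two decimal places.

9.24%

P = D₀(1+g)/(r−g) ⇒ P(r−g) = D₀(1+g) ⇒ g(P+D₀) = P·r − D₀
g = (P·r − D₀)/(P + D₀) = (1,606,449.54×0.118 − 37,700.00) / (1,606,449.54 + 37,700.00) = 0.092364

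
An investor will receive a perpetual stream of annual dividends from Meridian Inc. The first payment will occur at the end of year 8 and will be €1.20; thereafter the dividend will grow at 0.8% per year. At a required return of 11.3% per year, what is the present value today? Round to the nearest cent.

Value at end of year 7: C₁ / (r − g) = €1.20 / (0.113 − 0.008) = €11.4286
Discount to today: PV = €11.4286 / (1 + 0.113)^7 = €11.4286 / 2.115759 = €5.40

€5.40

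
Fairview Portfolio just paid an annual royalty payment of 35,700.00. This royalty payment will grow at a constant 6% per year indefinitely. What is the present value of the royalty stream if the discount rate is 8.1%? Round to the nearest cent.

1802000.00

D₁ = D₀ × (1 + g) = 35,700.00 × 1.06 = 37,842.0000
Growing perpetuity: P = D₁ / (r − g) = 37,842.0000 / (0.081 − 0.06) = 1,802,000.00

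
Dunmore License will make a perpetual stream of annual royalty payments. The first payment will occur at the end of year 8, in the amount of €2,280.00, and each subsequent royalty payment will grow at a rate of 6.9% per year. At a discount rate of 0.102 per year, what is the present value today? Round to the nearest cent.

Value at end of year 7: C₁ / (r − g) = €2,280.00 / (0.102 − 0.069) = €69,090.9091
Discount to today: PV = €69,090.9091 / (1 + 0.102)^7 = €69,090.9091 / 1.973655 = €35,006.58

€35006.58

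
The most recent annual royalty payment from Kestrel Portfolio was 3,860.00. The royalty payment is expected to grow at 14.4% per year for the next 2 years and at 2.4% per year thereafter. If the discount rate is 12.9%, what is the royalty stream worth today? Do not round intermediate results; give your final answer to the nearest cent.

D_1 = 4415.84000
D_2 = 5051.72096
Terminal value at year 2: TV = D_2×(1+g_2)/(r−g_2) = 5172.96226/0.105 = 49266.30727
P_0 = D_1/(1+r)^1 + D_2/(1+r)^2 + TV/(1+r)^2
    = 3911.28432 + 3963.25001 + 38651.12394 = 46525.65827

46525.66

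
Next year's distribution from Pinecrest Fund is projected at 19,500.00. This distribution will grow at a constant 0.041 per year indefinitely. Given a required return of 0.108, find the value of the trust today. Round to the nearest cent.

Growing perpetuity: P = D₁ / (r − g) = 19,500.0000 / (0.108 − 0.041) = 291,044.78

291044.78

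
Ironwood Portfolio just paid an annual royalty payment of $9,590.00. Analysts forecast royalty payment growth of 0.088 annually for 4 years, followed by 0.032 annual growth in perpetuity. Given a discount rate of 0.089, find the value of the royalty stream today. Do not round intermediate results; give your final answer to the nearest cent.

D_1 = 10433.92000
D_2 = 11352.10496
D_3 = 12351.09020
D_4 = 13437.98613
Terminal value at year 4: TV = D_4×(1+g_2)/(r−g_2) = 13868.00169/0.057 = 243298.27526
P_0 = D_1/(1+r)^1 + D_2/(1+r)^2 + D_3/(1+r)^3 + D_4/(1+r)^4 + TV/(1+r)^4
    = 9581.19376 + 9572.39560 + 9563.60552 + 9554.82351 + 172992.59412 = 211264.61251

$211264.61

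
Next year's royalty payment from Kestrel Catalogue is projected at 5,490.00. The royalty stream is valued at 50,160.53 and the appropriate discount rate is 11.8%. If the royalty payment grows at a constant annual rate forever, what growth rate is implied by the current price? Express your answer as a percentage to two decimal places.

P = D₁/(r−g) ⇒ g = r − D₁/P = 0.118 − 5,490.00/50,160.53 = 0.008551

0.86%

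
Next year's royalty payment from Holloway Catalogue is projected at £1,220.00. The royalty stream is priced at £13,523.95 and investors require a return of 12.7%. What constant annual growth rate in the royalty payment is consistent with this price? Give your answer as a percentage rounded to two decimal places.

3.68%

P = D₁/(r−g) ⇒ g = r − D₁/P = 0.127 − £1,220.00/£13,523.95 = 0.036790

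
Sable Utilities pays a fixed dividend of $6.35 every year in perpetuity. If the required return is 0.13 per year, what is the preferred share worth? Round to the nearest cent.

Level perpetuity: PV = C / r = $6.35 / 0.13 = $48.85

$48.85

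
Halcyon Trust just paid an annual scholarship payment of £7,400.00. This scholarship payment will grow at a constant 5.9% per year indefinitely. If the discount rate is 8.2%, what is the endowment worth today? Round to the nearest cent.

D₁ = D₀ × (1 + g) = £7,400.00 × 1.059 = £7,836.6000
Growing perpetuity: P = D₁ / (r − g) = £7,836.6000 / (0.082 − 0.059) = £340,721.74

£340721.74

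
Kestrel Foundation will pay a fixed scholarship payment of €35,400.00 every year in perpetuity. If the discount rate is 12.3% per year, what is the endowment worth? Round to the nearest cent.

€287804.88

Level perpetuity: PV = C / r = €35,400.00 / 0.123 = €287,804.88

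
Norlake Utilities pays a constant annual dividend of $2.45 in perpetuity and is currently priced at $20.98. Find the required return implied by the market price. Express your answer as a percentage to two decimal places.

P = C/r ⇒ r = C/P = $2.45/$20.98 = 0.116778

11.68%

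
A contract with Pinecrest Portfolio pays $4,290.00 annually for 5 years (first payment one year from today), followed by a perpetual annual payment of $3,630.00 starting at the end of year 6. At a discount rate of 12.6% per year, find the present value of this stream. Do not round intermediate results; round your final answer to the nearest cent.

PV of 5-year annuity: $4,290.00 × [1 − (1+0.126)^−5] / 0.126 = 15237.35922
Perpetuity value at year 5: $3,630.00 / 0.126 = 28809.52381
PV of perpetuity: 28809.52381 / (1+0.126)^5 = 15916.37370
Total PV = 15237.35922 + 15916.37370 = 31153.73292

$31153.73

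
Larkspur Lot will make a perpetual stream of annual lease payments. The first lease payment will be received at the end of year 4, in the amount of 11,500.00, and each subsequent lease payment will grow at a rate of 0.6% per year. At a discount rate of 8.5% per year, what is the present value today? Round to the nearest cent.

113967.63

Value at end of year 3: C₁ / (r − g) = 11,500.00 / (0.085 − 0.006) = 145,569.6203
Discount to today: PV = 145,569.6203 / (1 + 0.085)^3 = 145,569.6203 / 1.277289 = 113,967.63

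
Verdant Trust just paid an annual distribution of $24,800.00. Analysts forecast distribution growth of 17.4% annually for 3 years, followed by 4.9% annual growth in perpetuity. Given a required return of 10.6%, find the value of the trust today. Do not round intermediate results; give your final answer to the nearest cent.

D_1 = 29115.20000
D_2 = 34181.24480
D_3 = 40128.78140
Terminal value at year 3: TV = D_3×(1+g_2)/(r−g_2) = 42095.09168/0.057 = 738510.38041
P_0 = D_1/(1+r)^1 + D_2/(1+r)^2 + D_3/(1+r)^3 + TV/(1+r)^3
    = 26324.77396 + 27943.29532 + 29661.32795 + 545872.50909 = 629801.90633

$629801.91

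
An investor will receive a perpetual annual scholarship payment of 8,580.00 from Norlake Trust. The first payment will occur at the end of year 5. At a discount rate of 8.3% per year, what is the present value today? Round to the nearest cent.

Value at end of year 4: C / r = 8,580.00 / 0.083 = 103,373.4940
Discount to today: PV = 103,373.4940 / (1 + 0.083)^4 = 103,373.4940 / 1.375669 = 75,144.18

75144.18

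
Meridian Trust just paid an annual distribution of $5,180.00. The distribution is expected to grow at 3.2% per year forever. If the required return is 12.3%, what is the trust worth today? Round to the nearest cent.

$58744.62

D₁ = D₀ × (1 + g) = $5,180.00 × 1.032 = $5,345.7600
Growing perpetuity: P = D₁ / (r − g) = $5,345.7600 / (0.123 − 0.032) = $58,744.62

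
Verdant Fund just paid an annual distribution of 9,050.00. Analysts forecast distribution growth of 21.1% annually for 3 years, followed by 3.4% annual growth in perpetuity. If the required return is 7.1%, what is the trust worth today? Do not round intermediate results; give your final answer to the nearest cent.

400508.05

D_1 = 10959.55000
D_2 = 13272.01505
D_3 = 16072.41023
Terminal value at year 3: TV = D_3×(1+g_2)/(r−g_2) = 16618.87217/0.037 = 449158.70738
P_0 = D_1/(1+r)^1 + D_2/(1+r)^2 + D_3/(1+r)^3 + TV/(1+r)^3
    = 10233.00654 + 11570.65445 + 13083.15830 + 365621.23462 = 400508.05390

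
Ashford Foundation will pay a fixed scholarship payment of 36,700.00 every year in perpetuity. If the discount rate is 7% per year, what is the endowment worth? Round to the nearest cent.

524285.71

Level perpetuity: PV = C / r = 36,700.00 / 0.07 = 524,285.71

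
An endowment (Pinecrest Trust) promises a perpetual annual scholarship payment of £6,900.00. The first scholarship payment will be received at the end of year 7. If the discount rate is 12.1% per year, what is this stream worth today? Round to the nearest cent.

Value at end of year 6: C / r = £6,900.00 / 0.121 = £57,024.7934
Discount to today: PV = £57,024.7934 / (1 + 0.121)^6 = £57,024.7934 / 1.984420 = £28,736.25

£28736.25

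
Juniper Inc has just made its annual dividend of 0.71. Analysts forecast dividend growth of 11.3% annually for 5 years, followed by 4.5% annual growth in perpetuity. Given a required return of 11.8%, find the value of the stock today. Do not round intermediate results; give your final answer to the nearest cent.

13.44

D_1 = 0.79023
D_2 = 0.87953
D_3 = 0.97891
D_4 = 1.08953
D_5 = 1.21265
Terminal value at year 5: TV = D_5×(1+g_2)/(r−g_2) = 1.26722/0.073 = 17.35912
P_0 = D_1/(1+r)^1 + D_2/(1+r)^2 + D_3/(1+r)^3 + D_4/(1+r)^4 + D_5/(1+r)^5 + TV/(1+r)^5
    = 0.70682 + 0.70366 + 0.70052 + 0.69738 + 0.69426 + 9.93845 = 13.44110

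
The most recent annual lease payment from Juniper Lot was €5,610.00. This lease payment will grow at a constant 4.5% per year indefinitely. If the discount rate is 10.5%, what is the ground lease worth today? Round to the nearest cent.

D₁ = D₀ × (1 + g) = €5,610.00 × 1.045 = €5,862.4500
Growing perpetuity: P = D₁ / (r − g) = €5,862.4500 / (0.105 − 0.045) = €97,707.50

€97707.50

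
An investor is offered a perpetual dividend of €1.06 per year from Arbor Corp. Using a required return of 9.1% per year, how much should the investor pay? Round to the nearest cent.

Level perpetuity: PV = C / r = €1.06 / 0.091 = €11.65

€11.65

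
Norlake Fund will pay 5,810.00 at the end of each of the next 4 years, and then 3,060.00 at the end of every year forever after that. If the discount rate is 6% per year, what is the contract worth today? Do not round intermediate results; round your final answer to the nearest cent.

PV of 4-year annuity: 5,810.00 × [1 − (1+0.06)^−4] / 0.06 = 20132.26361
Perpetuity value at year 4: 3,060.00 / 0.06 = 51000.00000
PV of perpetuity: 51000.00000 / (1+0.06)^4 = 40396.77683
Total PV = 20132.26361 + 40396.77683 = 60529.04043

60529.04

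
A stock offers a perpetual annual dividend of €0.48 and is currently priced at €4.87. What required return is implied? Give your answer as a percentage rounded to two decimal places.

9.86%

P = C/r ⇒ r = C/P = €0.48/€4.87 = 0.098563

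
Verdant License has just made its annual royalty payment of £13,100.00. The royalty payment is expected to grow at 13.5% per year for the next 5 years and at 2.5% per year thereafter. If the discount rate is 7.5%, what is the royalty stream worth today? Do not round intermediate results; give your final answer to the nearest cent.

D_1 = 14868.50000
D_2 = 16875.74750
D_3 = 19153.97341
D_4 = 21739.75982
D_5 = 24674.62740
Terminal value at year 5: TV = D_5×(1+g_2)/(r−g_2) = 25291.49308/0.05 = 505829.86169
P_0 = D_1/(1+r)^1 + D_2/(1+r)^2 + D_3/(1+r)^3 + D_4/(1+r)^4 + D_5/(1+r)^5 + TV/(1+r)^5
    = 13831.16279 + 14603.13467 + 15418.19335 + 16278.74367 + 17187.32472 + 352340.15666 = 429658.71585

£429658.72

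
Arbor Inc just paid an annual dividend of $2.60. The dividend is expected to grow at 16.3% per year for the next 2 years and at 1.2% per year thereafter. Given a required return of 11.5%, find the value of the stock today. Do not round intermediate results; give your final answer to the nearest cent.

D_1 = 3.02380
D_2 = 3.51668
Terminal value at year 2: TV = D_2×(1+g_2)/(r−g_2) = 3.55888/0.103 = 34.55223
P_0 = D_1/(1+r)^1 + D_2/(1+r)^2 + TV/(1+r)^2
    = 2.71193 + 2.82867 + 27.79242 = 33.33302

$33.33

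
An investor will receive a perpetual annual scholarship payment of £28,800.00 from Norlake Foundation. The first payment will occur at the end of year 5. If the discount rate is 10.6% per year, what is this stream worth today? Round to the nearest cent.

Value at end of year 4: C / r = £28,800.00 / 0.106 = £271,698.1132
Discount to today: PV = £271,698.1132 / (1 + 0.106)^4 = £271,698.1132 / 1.496306 = £181,579.21

£181579.21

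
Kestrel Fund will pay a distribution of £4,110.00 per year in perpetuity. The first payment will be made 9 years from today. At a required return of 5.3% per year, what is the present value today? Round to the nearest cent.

£51302.55

Value at end of year 8: C / r = £4,110.00 / 0.053 = £77,547.1698
Discount to today: PV = £77,547.1698 / (1 + 0.053)^8 = £77,547.1698 / 1.511565 = £51,302.55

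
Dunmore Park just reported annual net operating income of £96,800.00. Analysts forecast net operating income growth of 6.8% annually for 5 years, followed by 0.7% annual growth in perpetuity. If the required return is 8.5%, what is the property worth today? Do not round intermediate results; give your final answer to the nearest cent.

D_1 = 103382.40000
D_2 = 110412.40320
D_3 = 117920.44662
D_4 = 125939.03699
D_5 = 134502.89150
Terminal value at year 5: TV = D_5×(1+g_2)/(r−g_2) = 135444.41174/0.078 = 1736466.81722
P_0 = D_1/(1+r)^1 + D_2/(1+r)^2 + D_3/(1+r)^3 + D_4/(1+r)^4 + D_5/(1+r)^5 + TV/(1+r)^5
    = 95283.31797 + 93790.39963 + 92320.87263 + 90874.37048 + 89450.53241 + 1154829.30949 = 1616548.80260

£1616548.80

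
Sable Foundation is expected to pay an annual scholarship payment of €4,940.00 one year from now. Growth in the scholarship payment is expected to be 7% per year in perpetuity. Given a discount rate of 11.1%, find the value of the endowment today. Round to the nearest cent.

Growing perpetuity: P = D₁ / (r − g) = €4,940.0000 / (0.111 − 0.07) = €120,487.80

€120487.80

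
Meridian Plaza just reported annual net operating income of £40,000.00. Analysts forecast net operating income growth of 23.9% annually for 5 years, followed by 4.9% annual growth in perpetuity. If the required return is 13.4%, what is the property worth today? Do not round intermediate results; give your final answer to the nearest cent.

D_1 = 49560.00000
D_2 = 61404.84000
D_3 = 76080.59676
D_4 = 94263.85939
D_5 = 116792.92178
Terminal value at year 5: TV = D_5×(1+g_2)/(r−g_2) = 122515.77495/0.085 = 1441362.05819
P_0 = D_1/(1+r)^1 + D_2/(1+r)^2 + D_3/(1+r)^3 + D_4/(1+r)^4 + D_5/(1+r)^5 + TV/(1+r)^5
    = 43703.70370 + 47750.34294 + 52171.67099 + 57002.38126 + 62280.37953 + 768613.15439 = 1031521.63280

£1031521.63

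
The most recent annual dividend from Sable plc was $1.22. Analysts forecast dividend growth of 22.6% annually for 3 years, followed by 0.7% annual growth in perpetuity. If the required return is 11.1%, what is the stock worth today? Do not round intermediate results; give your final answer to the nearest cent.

$20.35

D_1 = 1.49572
D_2 = 1.83375
D_3 = 2.24818
Terminal value at year 3: TV = D_3×(1+g_2)/(r−g_2) = 2.26392/0.104 = 21.76844
P_0 = D_1/(1+r)^1 + D_2/(1+r)^2 + D_3/(1+r)^3 + TV/(1+r)^3
    = 1.34628 + 1.48564 + 1.63942 + 15.87396 = 20.34529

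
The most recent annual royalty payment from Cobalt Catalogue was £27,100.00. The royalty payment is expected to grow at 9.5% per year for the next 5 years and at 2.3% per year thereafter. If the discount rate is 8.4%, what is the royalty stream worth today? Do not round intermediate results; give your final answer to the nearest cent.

D_1 = 29674.50000
D_2 = 32493.57750
D_3 = 35580.46736
D_4 = 38960.61176
D_5 = 42661.86988
Terminal value at year 5: TV = D_5×(1+g_2)/(r−g_2) = 43643.09289/0.061 = 715460.53912
P_0 = D_1/(1+r)^1 + D_2/(1+r)^2 + D_3/(1+r)^3 + D_4/(1+r)^4 + D_5/(1+r)^5 + TV/(1+r)^5
    = 27375.00000 + 27652.79059 + 27933.40009 + 28216.85710 + 28503.19052 + 478012.52301 = 617693.76131

£617693.76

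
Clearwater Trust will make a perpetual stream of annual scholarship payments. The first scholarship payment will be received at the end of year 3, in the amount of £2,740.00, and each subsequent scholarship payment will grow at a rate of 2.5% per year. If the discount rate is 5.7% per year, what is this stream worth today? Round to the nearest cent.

£76639.14

Value at end of year 2: C₁ / (r − g) = £2,740.00 / (0.057 − 0.025) = £85,625.0000
Discount to today: PV = £85,625.0000 / (1 + 0.057)^2 = £85,625.0000 / 1.117249 = £76,639.14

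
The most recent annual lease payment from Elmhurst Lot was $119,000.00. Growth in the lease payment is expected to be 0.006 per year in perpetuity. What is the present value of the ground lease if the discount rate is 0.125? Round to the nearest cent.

D₁ = D₀ × (1 + g) = $119,000.00 × 1.006 = $119,714.0000
Growing perpetuity: P = D₁ / (r − g) = $119,714.0000 / (0.125 − 0.006) = $1,006,000.00

$1006000.00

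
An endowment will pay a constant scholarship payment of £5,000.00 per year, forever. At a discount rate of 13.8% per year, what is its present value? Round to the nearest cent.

Level perpetuity: PV = C / r = £5,000.00 / 0.138 = £36,231.88

£36231.88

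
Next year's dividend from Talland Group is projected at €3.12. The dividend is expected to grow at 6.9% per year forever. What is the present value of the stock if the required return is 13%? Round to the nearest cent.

€51.15

Growing perpetuity: P = D₁ / (r − g) = €3.1200 / (0.13 − 0.069) = €51.15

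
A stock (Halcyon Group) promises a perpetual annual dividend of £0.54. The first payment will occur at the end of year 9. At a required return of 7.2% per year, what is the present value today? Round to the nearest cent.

Value at end of year 8: C / r = £0.54 / 0.072 = £7.5000
Discount to today: PV = £7.5000 / (1 + 0.072)^8 = £7.5000 / 1.744047 = £4.30

£4.30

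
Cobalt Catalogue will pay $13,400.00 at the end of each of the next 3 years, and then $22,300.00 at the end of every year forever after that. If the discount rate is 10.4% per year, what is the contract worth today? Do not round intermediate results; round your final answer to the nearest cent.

$192445.03

PV of 3-year annuity: $13,400.00 × [1 − (1+0.104)^−3] / 0.104 = 33090.54128
Perpetuity value at year 3: $22,300.00 / 0.104 = 214423.07692
PV of perpetuity: 214423.07692 / (1+0.104)^3 = 159354.48957
Total PV = 33090.54128 + 159354.48957 = 192445.03085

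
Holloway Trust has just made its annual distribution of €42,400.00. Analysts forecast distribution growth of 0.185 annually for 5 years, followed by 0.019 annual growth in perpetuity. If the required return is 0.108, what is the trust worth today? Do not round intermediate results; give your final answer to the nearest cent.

€939784.29

D_1 = 50244.00000
D_2 = 59539.14000
D_3 = 70553.88090
D_4 = 83606.34887
D_5 = 99073.52341
Terminal value at year 5: TV = D_5×(1+g_2)/(r−g_2) = 100955.92035/0.089 = 1134336.18373
P_0 = D_1/(1+r)^1 + D_2/(1+r)^2 + D_3/(1+r)^3 + D_4/(1+r)^4 + D_5/(1+r)^5 + TV/(1+r)^5
    = 45346.57040 + 48497.91148 + 51868.25370 + 55472.81646 + 59327.87681 + 679270.85923 = 939784.28808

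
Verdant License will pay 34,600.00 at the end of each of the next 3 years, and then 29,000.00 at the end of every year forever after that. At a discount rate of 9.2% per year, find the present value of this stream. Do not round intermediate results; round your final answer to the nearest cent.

PV of 3-year annuity: 34,600.00 × [1 − (1+0.092)^−3] / 0.092 = 87271.55007
Perpetuity value at year 3: 29,000.00 / 0.092 = 315217.39130
PV of perpetuity: 315217.39130 / (1+0.092)^3 = 242070.71639
Total PV = 87271.55007 + 242070.71639 = 329342.26646

329342.27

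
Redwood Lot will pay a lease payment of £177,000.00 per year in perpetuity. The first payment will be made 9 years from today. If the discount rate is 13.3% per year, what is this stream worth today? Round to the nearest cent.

Value at end of year 8: C / r = £177,000.00 / 0.133 = £1,330,827.0677
Discount to today: PV = £1,330,827.0677 / (1 + 0.133)^8 = £1,330,827.0677 / 2.715434 = £490,097.34

£490097.34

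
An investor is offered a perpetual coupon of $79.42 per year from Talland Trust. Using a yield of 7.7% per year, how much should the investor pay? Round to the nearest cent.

Level perpetuity: PV = C / r = $79.42 / 0.077 = $1,031.43

$1031.43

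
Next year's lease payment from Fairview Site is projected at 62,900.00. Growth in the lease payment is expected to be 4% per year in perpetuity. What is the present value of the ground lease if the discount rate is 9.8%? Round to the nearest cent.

Growing perpetuity: P = D₁ / (r − g) = 62,900.0000 / (0.098 − 0.04) = 1,084,482.76

1084482.76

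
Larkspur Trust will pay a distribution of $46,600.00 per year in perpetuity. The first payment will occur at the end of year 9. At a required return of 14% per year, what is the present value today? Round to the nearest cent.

Value at end of year 8: C / r = $46,600.00 / 0.14 = $332,857.1429
Discount to today: PV = $332,857.1429 / (1 + 0.14)^8 = $332,857.1429 / 2.852586 = $116,686.09

$116686.09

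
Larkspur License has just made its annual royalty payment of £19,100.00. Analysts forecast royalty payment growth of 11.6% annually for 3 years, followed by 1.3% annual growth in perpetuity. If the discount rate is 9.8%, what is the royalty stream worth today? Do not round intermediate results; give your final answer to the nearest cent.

£298205.66

D_1 = 21315.60000
D_2 = 23788.20960
D_3 = 26547.64191
Terminal value at year 3: TV = D_3×(1+g_2)/(r−g_2) = 26892.76126/0.085 = 316385.42657
P_0 = D_1/(1+r)^1 + D_2/(1+r)^2 + D_3/(1+r)^3 + TV/(1+r)^3
    = 19413.11475 + 19731.36254 + 20054.82750 + 239006.35593 = 298205.66072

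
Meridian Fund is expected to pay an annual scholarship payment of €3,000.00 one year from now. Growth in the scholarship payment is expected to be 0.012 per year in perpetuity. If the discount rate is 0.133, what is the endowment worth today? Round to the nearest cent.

Growing perpetuity: P = D₁ / (r − g) = €3,000.0000 / (0.133 − 0.012) = €24,793.39

€24793.39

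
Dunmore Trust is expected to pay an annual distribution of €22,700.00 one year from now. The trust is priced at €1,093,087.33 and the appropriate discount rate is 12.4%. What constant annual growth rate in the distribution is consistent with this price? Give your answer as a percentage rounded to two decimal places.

P = D₁/(r−g) ⇒ g = r − D₁/P = 0.124 − €22,700.00/€1,093,087.33 = 0.103233

10.32%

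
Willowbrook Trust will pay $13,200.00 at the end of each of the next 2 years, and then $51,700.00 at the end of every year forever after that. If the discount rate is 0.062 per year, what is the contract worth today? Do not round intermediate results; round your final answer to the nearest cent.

$763482.69

PV of 2-year annuity: $13,200.00 × [1 − (1+0.062)^−2] / 0.062 = 24133.12479
Perpetuity value at year 2: $51,700.00 / 0.062 = 833870.96774
PV of perpetuity: 833870.96774 / (1+0.062)^2 = 739349.56230
Total PV = 24133.12479 + 739349.56230 = 763482.68709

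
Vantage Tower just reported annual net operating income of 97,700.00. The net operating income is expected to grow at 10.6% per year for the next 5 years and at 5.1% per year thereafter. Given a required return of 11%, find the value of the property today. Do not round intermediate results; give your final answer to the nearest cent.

2192495.88

D_1 = 108056.20000
D_2 = 119510.15720
D_3 = 132178.23386
D_4 = 146189.12665
D_5 = 161685.17408
Terminal value at year 5: TV = D_5×(1+g_2)/(r−g_2) = 169931.11796/0.059 = 2880188.43993
P_0 = D_1/(1+r)^1 + D_2/(1+r)^2 + D_3/(1+r)^3 + D_4/(1+r)^4 + D_5/(1+r)^5 + TV/(1+r)^5
    = 97347.92793 + 96997.12458 + 96647.58540 + 96299.30581 + 95952.28128 + 1709251.65474 = 2192495.87974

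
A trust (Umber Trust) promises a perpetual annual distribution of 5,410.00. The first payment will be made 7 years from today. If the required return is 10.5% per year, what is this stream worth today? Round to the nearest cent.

28303.12

Value at end of year 6: C / r = 5,410.00 / 0.105 = 51,523.8095
Discount to today: PV = 51,523.8095 / (1 + 0.105)^6 = 51,523.8095 / 1.820429 = 28,303.12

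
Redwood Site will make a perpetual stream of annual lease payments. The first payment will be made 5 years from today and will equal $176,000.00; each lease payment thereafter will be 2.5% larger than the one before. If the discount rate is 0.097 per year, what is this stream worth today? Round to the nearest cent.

$1687927.00

Value at end of year 4: C₁ / (r − g) = $176,000.00 / (0.097 − 0.025) = $2,444,444.4444
Discount to today: PV = $2,444,444.4444 / (1 + 0.097)^4 = $2,444,444.4444 / 1.448193 = $1,687,927.00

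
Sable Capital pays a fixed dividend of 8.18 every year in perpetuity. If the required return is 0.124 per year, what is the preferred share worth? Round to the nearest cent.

65.97

Level perpetuity: PV = C / r = 8.18 / 0.124 = 65.97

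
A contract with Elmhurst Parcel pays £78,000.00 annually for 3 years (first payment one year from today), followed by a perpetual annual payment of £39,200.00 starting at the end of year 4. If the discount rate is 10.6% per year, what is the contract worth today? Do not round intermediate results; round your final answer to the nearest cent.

PV of 3-year annuity: £78,000.00 × [1 − (1+0.106)^−3] / 0.106 = 191943.67424
Perpetuity value at year 3: £39,200.00 / 0.106 = 369811.32075
PV of perpetuity: 369811.32075 / (1+0.106)^3 = 273347.32037
Total PV = 191943.67424 + 273347.32037 = 465290.99460

£465290.99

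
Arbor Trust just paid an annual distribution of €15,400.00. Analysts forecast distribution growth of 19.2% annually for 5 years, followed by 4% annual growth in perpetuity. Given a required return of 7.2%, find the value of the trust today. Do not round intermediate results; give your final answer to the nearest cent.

D_1 = 18356.80000
D_2 = 21881.30560
D_3 = 26082.51628
D_4 = 31090.35940
D_5 = 37059.70840
Terminal value at year 5: TV = D_5×(1+g_2)/(r−g_2) = 38542.09674/0.032 = 1204440.52316
P_0 = D_1/(1+r)^1 + D_2/(1+r)^2 + D_3/(1+r)^3 + D_4/(1+r)^4 + D_5/(1+r)^5 + TV/(1+r)^5
    = 17123.88060 + 19040.73290 + 21172.15823 + 23542.17594 + 26177.49414 + 850768.55961 = 957825.00142

€957825.00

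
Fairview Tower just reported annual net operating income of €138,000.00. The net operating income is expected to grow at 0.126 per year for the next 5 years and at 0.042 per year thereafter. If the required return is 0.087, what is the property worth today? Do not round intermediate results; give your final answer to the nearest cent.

D_1 = 155388.00000
D_2 = 174966.88800
D_3 = 197012.71589
D_4 = 221836.31809
D_5 = 249787.69417
Terminal value at year 5: TV = D_5×(1+g_2)/(r−g_2) = 260278.77732/0.045 = 5783972.82943
P_0 = D_1/(1+r)^1 + D_2/(1+r)^2 + D_3/(1+r)^3 + D_4/(1+r)^4 + D_5/(1+r)^5 + TV/(1+r)^5
    = 142951.24195 + 148080.12736 + 153393.02981 + 158896.55158 + 164597.53181 + 3811347.29213 = 4579265.77463

€4579265.77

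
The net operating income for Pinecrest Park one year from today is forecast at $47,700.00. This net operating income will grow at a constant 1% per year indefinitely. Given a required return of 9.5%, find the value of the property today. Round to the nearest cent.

$561176.47

Growing perpetuity: P = D₁ / (r − g) = $47,700.0000 / (0.095 − 0.01) = $561,176.47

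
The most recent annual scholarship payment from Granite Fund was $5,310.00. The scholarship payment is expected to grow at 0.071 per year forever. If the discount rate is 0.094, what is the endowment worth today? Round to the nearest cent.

D₁ = D₀ × (1 + g) = $5,310.00 × 1.071 = $5,687.0100
Growing perpetuity: P = D₁ / (r − g) = $5,687.0100 / (0.094 − 0.071) = $247,261.30

$247261.30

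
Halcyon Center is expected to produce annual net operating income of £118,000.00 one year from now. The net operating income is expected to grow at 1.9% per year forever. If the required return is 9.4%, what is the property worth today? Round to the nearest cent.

Growing perpetuity: P = D₁ / (r − g) = £118,000.0000 / (0.094 − 0.019) = £1,573,333.33

£1573333.33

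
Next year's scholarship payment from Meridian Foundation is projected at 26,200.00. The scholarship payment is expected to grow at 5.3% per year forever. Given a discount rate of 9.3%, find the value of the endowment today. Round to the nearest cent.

655000.00

Growing perpetuity: P = D₁ / (r − g) = 26,200.0000 / (0.093 − 0.053) = 655,000.00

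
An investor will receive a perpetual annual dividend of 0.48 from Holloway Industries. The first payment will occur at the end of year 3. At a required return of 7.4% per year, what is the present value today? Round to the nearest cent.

5.62

Value at end of year 2: C / r = 0.48 / 0.074 = 6.4865
Discount to today: PV = 6.4865 / (1 + 0.074)^2 = 6.4865 / 1.153476 = 5.62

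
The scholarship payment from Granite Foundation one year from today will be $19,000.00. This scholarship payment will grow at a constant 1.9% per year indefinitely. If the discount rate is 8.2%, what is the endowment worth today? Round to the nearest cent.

$301587.30

Growing perpetuity: P = D₁ / (r − g) = $19,000.0000 / (0.082 − 0.019) = $301,587.30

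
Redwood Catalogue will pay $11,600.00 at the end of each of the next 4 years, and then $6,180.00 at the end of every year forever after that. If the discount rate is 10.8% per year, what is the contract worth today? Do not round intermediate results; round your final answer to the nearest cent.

PV of 4-year annuity: $11,600.00 × [1 − (1+0.108)^−4] / 0.108 = 36142.58747
Perpetuity value at year 4: $6,180.00 / 0.108 = 57222.22222
PV of perpetuity: 57222.22222 / (1+0.108)^4 = 37966.94717
Total PV = 36142.58747 + 37966.94717 = 74109.53464

$74109.53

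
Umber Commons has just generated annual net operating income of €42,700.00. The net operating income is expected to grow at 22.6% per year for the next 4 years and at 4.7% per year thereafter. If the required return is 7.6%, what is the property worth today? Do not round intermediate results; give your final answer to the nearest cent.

D_1 = 52350.20000
D_2 = 64181.34520
D_3 = 78686.32922
D_4 = 96469.43962
Terminal value at year 4: TV = D_4×(1+g_2)/(r−g_2) = 101003.50328/0.029 = 3482879.42344
P_0 = D_1/(1+r)^1 + D_2/(1+r)^2 + D_3/(1+r)^3 + D_4/(1+r)^4 + TV/(1+r)^4
    = 48652.60223 + 55435.02819 + 63162.95963 + 71968.20493 + 2598300.36431 = 2837519.15930

€2837519.16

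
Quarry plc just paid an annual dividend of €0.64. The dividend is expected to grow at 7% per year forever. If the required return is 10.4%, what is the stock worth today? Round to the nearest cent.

D₁ = D₀ × (1 + g) = €0.64 × 1.07 = €0.6848
Growing perpetuity: P = D₁ / (r − g) = €0.6848 / (0.104 − 0.07) = €20.14

€20.14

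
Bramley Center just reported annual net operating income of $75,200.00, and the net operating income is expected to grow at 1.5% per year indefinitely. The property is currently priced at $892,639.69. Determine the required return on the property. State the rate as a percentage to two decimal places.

10.05%

D₁ = $75,200.00 × 1.015 = $76,328.0000
P = D₁/(r − g) ⇒ r = D₁/P + g = $76,328.0000/$892,639.69 + 0.015 = 0.085508 + 0.015 = 0.100508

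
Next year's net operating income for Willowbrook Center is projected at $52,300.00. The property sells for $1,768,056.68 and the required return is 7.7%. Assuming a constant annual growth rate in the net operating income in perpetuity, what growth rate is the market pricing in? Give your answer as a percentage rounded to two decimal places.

4.74%

P = D₁/(r−g) ⇒ g = r − D₁/P = 0.077 − $52,300.00/$1,768,056.68 = 0.047420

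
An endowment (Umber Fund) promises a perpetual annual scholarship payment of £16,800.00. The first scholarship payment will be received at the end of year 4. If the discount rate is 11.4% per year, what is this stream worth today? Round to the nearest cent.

£106597.95

Value at end of year 3: C / r = £16,800.00 / 0.114 = £147,368.4211
Discount to today: PV = £147,368.4211 / (1 + 0.114)^3 = £147,368.4211 / 1.382470 = £106,597.95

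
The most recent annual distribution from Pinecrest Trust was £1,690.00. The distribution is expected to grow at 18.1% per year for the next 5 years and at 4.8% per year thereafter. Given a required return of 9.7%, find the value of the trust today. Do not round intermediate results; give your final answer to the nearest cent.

D_1 = 1995.89000
D_2 = 2357.14609
D_3 = 2783.78953
D_4 = 3287.65544
D_5 = 3882.72107
Terminal value at year 5: TV = D_5×(1+g_2)/(r−g_2) = 4069.09168/0.049 = 83042.68741
P_0 = D_1/(1+r)^1 + D_2/(1+r)^2 + D_3/(1+r)^3 + D_4/(1+r)^4 + D_5/(1+r)^5 + TV/(1+r)^5
    = 1819.40747 + 1958.72400 + 2108.70834 + 2270.17734 + 2444.01043 + 52271.89653 = 62872.92411

£62872.92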